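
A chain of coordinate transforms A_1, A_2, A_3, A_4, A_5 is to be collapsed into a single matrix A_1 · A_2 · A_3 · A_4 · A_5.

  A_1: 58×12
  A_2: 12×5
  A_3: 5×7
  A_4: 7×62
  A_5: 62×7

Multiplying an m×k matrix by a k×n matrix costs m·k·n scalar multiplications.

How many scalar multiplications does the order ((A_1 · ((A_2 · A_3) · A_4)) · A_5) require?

(A_2 · A_3): 12×5 by 5×7 → 12×7, cost 12·5·7 = 420
((A_2 · A_3) · A_4): 12×7 by 7×62 → 12×62, cost 12·7·62 = 5208; cumulative 5628
(A_1 · ((A_2 · A_3) · A_4)): 58×12 by 12×62 → 58×62, cost 58·12·62 = 43152; cumulative 48780
((A_1 · ((A_2 · A_3) · A_4)) · A_5): 58×62 by 62×7 → 58×7, cost 58·62·7 = 25172; cumulative 73952
Total: 73952 scalar multiplications.

73952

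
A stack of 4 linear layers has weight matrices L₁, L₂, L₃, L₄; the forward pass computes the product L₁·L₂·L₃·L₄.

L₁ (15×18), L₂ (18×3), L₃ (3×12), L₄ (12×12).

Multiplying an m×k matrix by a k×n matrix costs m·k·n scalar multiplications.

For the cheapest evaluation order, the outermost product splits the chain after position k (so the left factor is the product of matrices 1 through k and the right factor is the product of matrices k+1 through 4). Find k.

Adjacent pairs: L₁L₂ = 15·18·3 = 810; L₂L₃ = 18·3·12 = 648; L₃L₄ = 3·12·12 = 432.
Length 3: L₁..L₃: k=1: 0+648+15·18·12=3888; k=2: 810+0+15·3·12=1350 → min 1350 | L₂..L₄: k=2: 0+432+18·3·12=1080; k=3: 648+0+18·12·12=3240 → min 1080.
Top-level splits: k=1: (L₁..L₁)·(L₂..L₄) → 0+1080+15·18·12 = 4320; k=2: (L₁..L₂)·(L₃..L₄) → 810+432+15·3·12 = 1782; k=3: (L₁..L₃)·(L₄..L₄) → 1350+0+15·12·12 = 3510.
Best split is after L₂, i.e. k = 2.

2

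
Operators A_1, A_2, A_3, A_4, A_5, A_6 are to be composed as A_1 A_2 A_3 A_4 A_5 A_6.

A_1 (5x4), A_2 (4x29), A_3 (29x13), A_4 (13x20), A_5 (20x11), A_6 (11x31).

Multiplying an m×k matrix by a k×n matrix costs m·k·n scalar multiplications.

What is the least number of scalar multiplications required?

5353

Adjacent pairs: A_1A_2 = 5·4·29 = 580; A_2A_3 = 4·29·13 = 1508; A_3A_4 = 29·13·20 = 7540; A_4A_5 = 13·20·11 = 2860; A_5A_6 = 20·11·31 = 6820.
Length 3: A_1..A_3: k=1: 0+1508+5·4·13=1768; k=2: 580+0+5·29·13=2465 → min 1768 | A_2..A_4: k=2: 0+7540+4·29·20=9860; k=3: 1508+0+4·13·20=2548 → min 2548 | A_3..A_5: k=3: 0+2860+29·13·11=7007; k=4: 7540+0+29·20·11=13920 → min 7007 | A_4..A_6: k=4: 0+6820+13·20·31=14880; k=5: 2860+0+13·11·31=7293 → min 7293.
Length 4: A_1..A_4: k=1: 0+2548+5·4·20=2948; k=2: 580+7540+5·29·20=11020; k=3: 1768+0+5·13·20=3068 → min 2948 | A_2..A_5: k=2: 0+7007+4·29·11=8283; k=3: 1508+2860+4·13·11=4940; k=4: 2548+0+4·20·11=3428 → min 3428 | A_3..A_6: k=3: 0+7293+29·13·31=18980; k=4: 7540+6820+29·20·31=32340; k=5: 7007+0+29·11·31=16896 → min 16896.
Length 5: A_1..A_5: k=1: 0+3428+5·4·11=3648; k=2: 580+7007+5·29·11=9182; k=3: 1768+2860+5·13·11=5343; k=4: 2948+0+5·20·11=4048 → min 3648 | A_2..A_6: k=2: 0+16896+4·29·31=20492; k=3: 1508+7293+4·13·31=10413; k=4: 2548+6820+4·20·31=11848; k=5: 3428+0+4·11·31=4792 → min 4792.
Length 6: A_1..A_6: k=1: 0+4792+5·4·31=5412; k=2: 580+16896+5·29·31=21971; k=3: 1768+7293+5·13·31=11076; k=4: 2948+6820+5·20·31=12868; k=5: 3648+0+5·11·31=5353 → min 5353.
Optimal order: ((A_1 (((A_2 A_3) A_4) A_5)) A_6) with cost 5353.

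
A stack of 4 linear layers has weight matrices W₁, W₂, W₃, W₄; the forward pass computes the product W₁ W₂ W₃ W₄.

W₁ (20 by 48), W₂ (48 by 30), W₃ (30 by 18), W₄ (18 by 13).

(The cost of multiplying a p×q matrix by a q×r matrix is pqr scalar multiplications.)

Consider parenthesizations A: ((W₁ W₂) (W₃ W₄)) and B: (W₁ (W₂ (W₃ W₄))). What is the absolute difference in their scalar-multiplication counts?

Order A = ((W₁ W₂) (W₃ W₄)): (W₁ W₂): 20×48 by 48×30 → 20×30, cost 20·48·30 = 28800; (W₃ W₄): 30×18 by 18×13 → 30×13, cost 30·18·13 = 7020; ((W₁ W₂) (W₃ W₄)): 20×30 by 30×13 → 20×13, cost 20·30·13 = 7800; cumulative 43620. Total 43620.
Order B = (W₁ (W₂ (W₃ W₄))): (W₃ W₄): 30×18 by 18×13 → 30×13, cost 30·18·13 = 7020; (W₂ (W₃ W₄)): 48×30 by 30×13 → 48×13, cost 48·30·13 = 18720; cumulative 25740; (W₁ (W₂ (W₃ W₄))): 20×48 by 48×13 → 20×13, cost 20·48·13 = 12480; cumulative 38220. Total 38220.
Difference: |43620 − 38220| = 5400.

5400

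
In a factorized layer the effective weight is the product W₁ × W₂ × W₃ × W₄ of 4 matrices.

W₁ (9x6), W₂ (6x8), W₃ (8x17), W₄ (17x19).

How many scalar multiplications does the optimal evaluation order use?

3780

Adjacent pairs: W₁W₂ = 9·6·8 = 432; W₂W₃ = 6·8·17 = 816; W₃W₄ = 8·17·19 = 2584.
Length 3: W₁..W₃: k=1: 0+816+9·6·17=1734; k=2: 432+0+9·8·17=1656 → min 1656 | W₂..W₄: k=2: 0+2584+6·8·19=3496; k=3: 816+0+6·17·19=2754 → min 2754.
Length 4: W₁..W₄: k=1: 0+2754+9·6·19=3780; k=2: 432+2584+9·8·19=4384; k=3: 1656+0+9·17·19=4563 → min 3780.
Optimal order: (W₁ × ((W₂ × W₃) × W₄)) with cost 3780.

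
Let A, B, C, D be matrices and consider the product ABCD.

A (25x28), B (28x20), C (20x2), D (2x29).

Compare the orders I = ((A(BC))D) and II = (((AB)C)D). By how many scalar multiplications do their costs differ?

Order I = ((A(BC))D): (BC): 28×20 by 20×2 → 28×2, cost 28·20·2 = 1120; (A(BC)): 25×28 by 28×2 → 25×2, cost 25·28·2 = 1400; cumulative 2520; ((A(BC))D): 25×2 by 2×29 → 25×29, cost 25·2·29 = 1450; cumulative 3970. Total 3970.
Order II = (((AB)C)D): (AB): 25×28 by 28×20 → 25×20, cost 25·28·20 = 14000; ((AB)C): 25×20 by 20×2 → 25×2, cost 25·20·2 = 1000; cumulative 15000; (((AB)C)D): 25×2 by 2×29 → 25×29, cost 25·2·29 = 1450; cumulative 16450. Total 16450.
Difference: |3970 − 16450| = 12480.

12480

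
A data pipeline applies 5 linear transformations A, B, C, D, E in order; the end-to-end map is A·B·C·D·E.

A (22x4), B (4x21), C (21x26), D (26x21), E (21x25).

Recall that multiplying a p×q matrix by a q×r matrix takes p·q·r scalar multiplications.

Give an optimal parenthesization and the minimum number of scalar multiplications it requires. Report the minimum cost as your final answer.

Adjacent pairs: AB = 22·4·21 = 1848; BC = 4·21·26 = 2184; CD = 21·26·21 = 11466; DE = 26·21·25 = 13650.
Length 3: A..C: k=1: 0+2184+22·4·26=4472; k=2: 1848+0+22·21·26=13860 → min 4472 | B..D: k=2: 0+11466+4·21·21=13230; k=3: 2184+0+4·26·21=4368 → min 4368 | C..E: k=3: 0+13650+21·26·25=27300; k=4: 11466+0+21·21·25=22491 → min 22491.
Length 4: A..D: k=1: 0+4368+22·4·21=6216; k=2: 1848+11466+22·21·21=23016; k=3: 4472+0+22·26·21=16484 → min 6216 | B..E: k=2: 0+22491+4·21·25=24591; k=3: 2184+13650+4·26·25=18434; k=4: 4368+0+4·21·25=6468 → min 6468.
Length 5: A..E: k=1: 0+6468+22·4·25=8668; k=2: 1848+22491+22·21·25=35889; k=3: 4472+13650+22·26·25=32422; k=4: 6216+0+22·21·25=17766 → min 8668.
Optimal parenthesization: (A·(((B·C)·D)·E)) with cost 8668.

8668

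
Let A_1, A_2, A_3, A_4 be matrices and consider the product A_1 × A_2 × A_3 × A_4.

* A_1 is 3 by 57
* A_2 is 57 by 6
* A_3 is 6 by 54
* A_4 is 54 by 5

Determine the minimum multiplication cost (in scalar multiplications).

Adjacent pairs: A_1A_2 = 3·57·6 = 1026; A_2A_3 = 57·6·54 = 18468; A_3A_4 = 6·54·5 = 1620.
Length 3: A_1..A_3: k=1: 0+18468+3·57·54=27702; k=2: 1026+0+3·6·54=1998 → min 1998 | A_2..A_4: k=2: 0+1620+57·6·5=3330; k=3: 18468+0+57·54·5=33858 → min 3330.
Length 4: A_1..A_4: k=1: 0+3330+3·57·5=4185; k=2: 1026+1620+3·6·5=2736; k=3: 1998+0+3·54·5=2808 → min 2736.
Optimal order: ((A_1 × A_2) × (A_3 × A_4)) with cost 2736.

2736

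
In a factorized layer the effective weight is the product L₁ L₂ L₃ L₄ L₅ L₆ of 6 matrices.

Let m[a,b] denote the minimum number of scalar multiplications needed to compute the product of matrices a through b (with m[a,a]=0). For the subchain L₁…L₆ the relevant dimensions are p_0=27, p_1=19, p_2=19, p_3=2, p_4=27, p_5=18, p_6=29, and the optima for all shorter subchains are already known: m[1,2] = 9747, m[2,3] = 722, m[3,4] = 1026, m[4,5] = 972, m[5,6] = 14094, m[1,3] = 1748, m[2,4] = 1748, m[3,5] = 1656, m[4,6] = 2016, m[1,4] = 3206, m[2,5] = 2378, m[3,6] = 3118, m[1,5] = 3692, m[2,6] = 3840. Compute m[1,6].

5330

m[1,6] = min over k∈[1,5] of m[1,k]+m[k+1,6]+p_{0}·p_k·p_{6}.
k=1: 0 + 3840 + 27·19·29 = 18717; k=2: 9747 + 3118 + 27·19·29 = 27742; k=3: 1748 + 2016 + 27·2·29 = 5330; k=4: 3206 + 14094 + 27·27·29 = 38441; k=5: 3692 + 0 + 27·18·29 = 17786.
Minimum: 5330 at k=3.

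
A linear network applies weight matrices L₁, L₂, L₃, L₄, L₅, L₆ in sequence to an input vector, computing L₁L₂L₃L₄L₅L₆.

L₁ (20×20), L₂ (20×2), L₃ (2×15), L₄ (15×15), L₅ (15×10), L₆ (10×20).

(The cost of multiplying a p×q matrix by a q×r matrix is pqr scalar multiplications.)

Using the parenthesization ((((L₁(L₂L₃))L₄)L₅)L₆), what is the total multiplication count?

(L₂L₃): 20×2 by 2×15 → 20×15, cost 20·2·15 = 600
(L₁(L₂L₃)): 20×20 by 20×15 → 20×15, cost 20·20·15 = 6000; cumulative 6600
((L₁(L₂L₃))L₄): 20×15 by 15×15 → 20×15, cost 20·15·15 = 4500; cumulative 11100
(((L₁(L₂L₃))L₄)L₅): 20×15 by 15×10 → 20×10, cost 20·15·10 = 3000; cumulative 14100
((((L₁(L₂L₃))L₄)L₅)L₆): 20×10 by 10×20 → 20×20, cost 20·10·20 = 4000; cumulative 18100
Total: 18100 scalar multiplications.

18100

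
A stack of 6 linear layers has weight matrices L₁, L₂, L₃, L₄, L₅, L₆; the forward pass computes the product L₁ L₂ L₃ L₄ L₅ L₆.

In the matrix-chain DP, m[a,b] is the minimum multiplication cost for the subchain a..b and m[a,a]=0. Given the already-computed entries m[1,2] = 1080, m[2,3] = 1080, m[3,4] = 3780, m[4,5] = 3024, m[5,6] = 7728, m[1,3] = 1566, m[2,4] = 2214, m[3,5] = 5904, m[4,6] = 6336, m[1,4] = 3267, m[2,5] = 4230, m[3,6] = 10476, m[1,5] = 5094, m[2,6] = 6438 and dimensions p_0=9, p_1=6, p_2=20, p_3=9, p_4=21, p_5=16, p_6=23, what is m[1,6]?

m[1,6] = min over k∈[1,5] of m[1,k]+m[k+1,6]+p_{0}·p_k·p_{6}.
k=1: 0 + 6438 + 9·6·23 = 7680; k=2: 1080 + 10476 + 9·20·23 = 15696; k=3: 1566 + 6336 + 9·9·23 = 9765; k=4: 3267 + 7728 + 9·21·23 = 15342; k=5: 5094 + 0 + 9·16·23 = 8406.
Minimum: 7680 at k=1.

7680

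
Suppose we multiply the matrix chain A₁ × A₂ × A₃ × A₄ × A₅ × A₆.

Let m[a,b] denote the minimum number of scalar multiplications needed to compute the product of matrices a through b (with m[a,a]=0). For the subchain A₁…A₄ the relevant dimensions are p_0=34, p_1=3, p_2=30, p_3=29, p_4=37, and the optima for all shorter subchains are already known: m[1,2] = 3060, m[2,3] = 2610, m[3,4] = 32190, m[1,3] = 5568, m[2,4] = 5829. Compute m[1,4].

9603

m[1,4] = min over k∈[1,3] of m[1,k]+m[k+1,4]+p_{0}·p_k·p_{4}.
k=1: 0 + 5829 + 34·3·37 = 9603; k=2: 3060 + 32190 + 34·30·37 = 72990; k=3: 5568 + 0 + 34·29·37 = 42050.
Minimum: 9603 at k=1.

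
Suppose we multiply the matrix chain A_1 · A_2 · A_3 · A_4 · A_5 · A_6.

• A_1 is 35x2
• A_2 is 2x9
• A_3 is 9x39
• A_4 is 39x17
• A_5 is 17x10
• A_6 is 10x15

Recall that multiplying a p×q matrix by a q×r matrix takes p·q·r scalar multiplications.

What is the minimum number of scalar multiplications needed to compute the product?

3718

Adjacent pairs: A_1A_2 = 35·2·9 = 630; A_2A_3 = 2·9·39 = 702; A_3A_4 = 9·39·17 = 5967; A_4A_5 = 39·17·10 = 6630; A_5A_6 = 17·10·15 = 2550.
Length 3: A_1..A_3: k=1: 0+702+35·2·39=3432; k=2: 630+0+35·9·39=12915 → min 3432 | A_2..A_4: k=2: 0+5967+2·9·17=6273; k=3: 702+0+2·39·17=2028 → min 2028 | A_3..A_5: k=3: 0+6630+9·39·10=10140; k=4: 5967+0+9·17·10=7497 → min 7497 | A_4..A_6: k=4: 0+2550+39·17·15=12495; k=5: 6630+0+39·10·15=12480 → min 12480.
Length 4: A_1..A_4: k=1: 0+2028+35·2·17=3218; k=2: 630+5967+35·9·17=11952; k=3: 3432+0+35·39·17=26637 → min 3218 | A_2..A_5: k=2: 0+7497+2·9·10=7677; k=3: 702+6630+2·39·10=8112; k=4: 2028+0+2·17·10=2368 → min 2368 | A_3..A_6: k=3: 0+12480+9·39·15=17745; k=4: 5967+2550+9·17·15=10812; k=5: 7497+0+9·10·15=8847 → min 8847.
Length 5: A_1..A_5: k=1: 0+2368+35·2·10=3068; k=2: 630+7497+35·9·10=11277; k=3: 3432+6630+35·39·10=23712; k=4: 3218+0+35·17·10=9168 → min 3068 | A_2..A_6: k=2: 0+8847+2·9·15=9117; k=3: 702+12480+2·39·15=14352; k=4: 2028+2550+2·17·15=5088; k=5: 2368+0+2·10·15=2668 → min 2668.
Length 6: A_1..A_6: k=1: 0+2668+35·2·15=3718; k=2: 630+8847+35·9·15=14202; k=3: 3432+12480+35·39·15=36387; k=4: 3218+2550+35·17·15=14693; k=5: 3068+0+35·10·15=8318 → min 3718.
Optimal order: (A_1 · ((((A_2 · A_3) · A_4) · A_5) · A_6)) with cost 3718.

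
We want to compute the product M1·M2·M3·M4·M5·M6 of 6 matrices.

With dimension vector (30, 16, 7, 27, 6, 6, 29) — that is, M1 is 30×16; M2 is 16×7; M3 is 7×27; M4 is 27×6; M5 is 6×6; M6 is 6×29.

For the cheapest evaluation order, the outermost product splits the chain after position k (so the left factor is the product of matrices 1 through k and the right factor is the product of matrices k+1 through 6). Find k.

5

Adjacent pairs: M1M2 = 30·16·7 = 3360; M2M3 = 16·7·27 = 3024; M3M4 = 7·27·6 = 1134; M4M5 = 27·6·6 = 972; M5M6 = 6·6·29 = 1044.
Length 3: M1..M3: k=1: 0+3024+30·16·27=15984; k=2: 3360+0+30·7·27=9030 → min 9030 | M2..M4: k=2: 0+1134+16·7·6=1806; k=3: 3024+0+16·27·6=5616 → min 1806 | M3..M5: k=3: 0+972+7·27·6=2106; k=4: 1134+0+7·6·6=1386 → min 1386 | M4..M6: k=4: 0+1044+27·6·29=5742; k=5: 972+0+27·6·29=5670 → min 5670.
Length 4: M1..M4: k=1: 0+1806+30·16·6=4686; k=2: 3360+1134+30·7·6=5754; k=3: 9030+0+30·27·6=13890 → min 4686 | M2..M5: k=2: 0+1386+16·7·6=2058; k=3: 3024+972+16·27·6=6588; k=4: 1806+0+16·6·6=2382 → min 2058 | M3..M6: k=3: 0+5670+7·27·29=11151; k=4: 1134+1044+7·6·29=3396; k=5: 1386+0+7·6·29=2604 → min 2604.
Length 5: M1..M5: k=1: 0+2058+30·16·6=4938; k=2: 3360+1386+30·7·6=6006; k=3: 9030+972+30·27·6=14862; k=4: 4686+0+30·6·6=5766 → min 4938 | M2..M6: k=2: 0+2604+16·7·29=5852; k=3: 3024+5670+16·27·29=21222; k=4: 1806+1044+16·6·29=5634; k=5: 2058+0+16·6·29=4842 → min 4842.
Top-level splits: k=1: (M1..M1)·(M2..M6) → 0+4842+30·16·29 = 18762; k=2: (M1..M2)·(M3..M6) → 3360+2604+30·7·29 = 12054; k=3: (M1..M3)·(M4..M6) → 9030+5670+30·27·29 = 38190; k=4: (M1..M4)·(M5..M6) → 4686+1044+30·6·29 = 10950; k=5: (M1..M5)·(M6..M6) → 4938+0+30·6·29 = 10158.
Best split is after M5, i.e. k = 5.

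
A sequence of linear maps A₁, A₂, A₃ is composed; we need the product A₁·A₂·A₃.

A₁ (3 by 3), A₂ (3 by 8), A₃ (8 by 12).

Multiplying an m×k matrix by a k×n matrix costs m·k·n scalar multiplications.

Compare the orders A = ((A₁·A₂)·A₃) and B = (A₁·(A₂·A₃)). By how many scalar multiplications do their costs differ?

Order A = ((A₁·A₂)·A₃): (A₁·A₂): 3×3 by 3×8 → 3×8, cost 3·3·8 = 72; ((A₁·A₂)·A₃): 3×8 by 8×12 → 3×12, cost 3·8·12 = 288; cumulative 360. Total 360.
Order B = (A₁·(A₂·A₃)): (A₂·A₃): 3×8 by 8×12 → 3×12, cost 3·8·12 = 288; (A₁·(A₂·A₃)): 3×3 by 3×12 → 3×12, cost 3·3·12 = 108; cumulative 396. Total 396.
Difference: |360 − 396| = 36.

36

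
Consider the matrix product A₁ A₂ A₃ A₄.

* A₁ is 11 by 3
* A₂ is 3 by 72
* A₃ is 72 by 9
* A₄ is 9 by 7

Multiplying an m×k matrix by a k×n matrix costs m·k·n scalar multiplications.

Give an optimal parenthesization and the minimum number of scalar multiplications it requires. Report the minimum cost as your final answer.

2364

Adjacent pairs: A₁A₂ = 11·3·72 = 2376; A₂A₃ = 3·72·9 = 1944; A₃A₄ = 72·9·7 = 4536.
Length 3: A₁..A₃: k=1: 0+1944+11·3·9=2241; k=2: 2376+0+11·72·9=9504 → min 2241 | A₂..A₄: k=2: 0+4536+3·72·7=6048; k=3: 1944+0+3·9·7=2133 → min 2133.
Length 4: A₁..A₄: k=1: 0+2133+11·3·7=2364; k=2: 2376+4536+11·72·7=12456; k=3: 2241+0+11·9·7=2934 → min 2364.
Optimal parenthesization: (A₁ ((A₂ A₃) A₄)) with cost 2364.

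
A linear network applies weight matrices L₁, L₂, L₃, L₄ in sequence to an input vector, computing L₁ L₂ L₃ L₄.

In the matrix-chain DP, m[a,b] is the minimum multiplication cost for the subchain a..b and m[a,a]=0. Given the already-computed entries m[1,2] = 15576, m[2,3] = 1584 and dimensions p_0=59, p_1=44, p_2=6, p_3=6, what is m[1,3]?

17160

m[1,3] = min over k∈[1,2] of m[1,k]+m[k+1,3]+p_{0}·p_k·p_{3}.
k=1: 0 + 1584 + 59·44·6 = 17160; k=2: 15576 + 0 + 59·6·6 = 17700.
Minimum: 17160 at k=1.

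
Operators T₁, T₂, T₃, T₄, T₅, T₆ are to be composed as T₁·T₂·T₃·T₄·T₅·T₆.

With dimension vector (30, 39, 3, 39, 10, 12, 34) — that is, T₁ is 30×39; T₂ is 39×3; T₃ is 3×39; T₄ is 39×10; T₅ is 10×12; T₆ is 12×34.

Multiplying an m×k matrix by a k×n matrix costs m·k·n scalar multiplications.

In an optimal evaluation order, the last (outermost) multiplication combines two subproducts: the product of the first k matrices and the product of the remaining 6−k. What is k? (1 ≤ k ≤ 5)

2

Adjacent pairs: T₁T₂ = 30·39·3 = 3510; T₂T₃ = 39·3·39 = 4563; T₃T₄ = 3·39·10 = 1170; T₄T₅ = 39·10·12 = 4680; T₅T₆ = 10·12·34 = 4080.
Length 3: T₁..T₃: k=1: 0+4563+30·39·39=50193; k=2: 3510+0+30·3·39=7020 → min 7020 | T₂..T₄: k=2: 0+1170+39·3·10=2340; k=3: 4563+0+39·39·10=19773 → min 2340 | T₃..T₅: k=3: 0+4680+3·39·12=6084; k=4: 1170+0+3·10·12=1530 → min 1530 | T₄..T₆: k=4: 0+4080+39·10·34=17340; k=5: 4680+0+39·12·34=20592 → min 17340.
Length 4: T₁..T₄: k=1: 0+2340+30·39·10=14040; k=2: 3510+1170+30·3·10=5580; k=3: 7020+0+30·39·10=18720 → min 5580 | T₂..T₅: k=2: 0+1530+39·3·12=2934; k=3: 4563+4680+39·39·12=27495; k=4: 2340+0+39·10·12=7020 → min 2934 | T₃..T₆: k=3: 0+17340+3·39·34=21318; k=4: 1170+4080+3·10·34=6270; k=5: 1530+0+3·12·34=2754 → min 2754.
Length 5: T₁..T₅: k=1: 0+2934+30·39·12=16974; k=2: 3510+1530+30·3·12=6120; k=3: 7020+4680+30·39·12=25740; k=4: 5580+0+30·10·12=9180 → min 6120 | T₂..T₆: k=2: 0+2754+39·3·34=6732; k=3: 4563+17340+39·39·34=73617; k=4: 2340+4080+39·10·34=19680; k=5: 2934+0+39·12·34=18846 → min 6732.
Top-level splits: k=1: (T₁..T₁)·(T₂..T₆) → 0+6732+30·39·34 = 46512; k=2: (T₁..T₂)·(T₃..T₆) → 3510+2754+30·3·34 = 9324; k=3: (T₁..T₃)·(T₄..T₆) → 7020+17340+30·39·34 = 64140; k=4: (T₁..T₄)·(T₅..T₆) → 5580+4080+30·10·34 = 19860; k=5: (T₁..T₅)·(T₆..T₆) → 6120+0+30·12·34 = 18360.
Best split is after T₂, i.e. k = 2.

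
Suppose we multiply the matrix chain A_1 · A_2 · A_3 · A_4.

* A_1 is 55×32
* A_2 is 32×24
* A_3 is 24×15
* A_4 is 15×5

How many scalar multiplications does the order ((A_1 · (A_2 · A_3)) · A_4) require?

(A_2 · A_3): 32×24 by 24×15 → 32×15, cost 32·24·15 = 11520
(A_1 · (A_2 · A_3)): 55×32 by 32×15 → 55×15, cost 55·32·15 = 26400; cumulative 37920
((A_1 · (A_2 · A_3)) · A_4): 55×15 by 15×5 → 55×5, cost 55·15·5 = 4125; cumulative 42045
Total: 42045 scalar multiplications.

42045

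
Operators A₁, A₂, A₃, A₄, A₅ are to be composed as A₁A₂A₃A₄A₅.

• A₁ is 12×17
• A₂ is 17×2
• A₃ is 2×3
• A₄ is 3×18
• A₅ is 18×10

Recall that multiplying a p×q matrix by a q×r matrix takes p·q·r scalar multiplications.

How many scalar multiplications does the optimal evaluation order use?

Adjacent pairs: A₁A₂ = 12·17·2 = 408; A₂A₃ = 17·2·3 = 102; A₃A₄ = 2·3·18 = 108; A₄A₅ = 3·18·10 = 540.
Length 3: A₁..A₃: k=1: 0+102+12·17·3=714; k=2: 408+0+12·2·3=480 → min 480 | A₂..A₄: k=2: 0+108+17·2·18=720; k=3: 102+0+17·3·18=1020 → min 720 | A₃..A₅: k=3: 0+540+2·3·10=600; k=4: 108+0+2·18·10=468 → min 468.
Length 4: A₁..A₄: k=1: 0+720+12·17·18=4392; k=2: 408+108+12·2·18=948; k=3: 480+0+12·3·18=1128 → min 948 | A₂..A₅: k=2: 0+468+17·2·10=808; k=3: 102+540+17·3·10=1152; k=4: 720+0+17·18·10=3780 → min 808.
Length 5: A₁..A₅: k=1: 0+808+12·17·10=2848; k=2: 408+468+12·2·10=1116; k=3: 480+540+12·3·10=1380; k=4: 948+0+12·18·10=3108 → min 1116.
Optimal order: ((A₁A₂)((A₃A₄)A₅)) with cost 1116.

1116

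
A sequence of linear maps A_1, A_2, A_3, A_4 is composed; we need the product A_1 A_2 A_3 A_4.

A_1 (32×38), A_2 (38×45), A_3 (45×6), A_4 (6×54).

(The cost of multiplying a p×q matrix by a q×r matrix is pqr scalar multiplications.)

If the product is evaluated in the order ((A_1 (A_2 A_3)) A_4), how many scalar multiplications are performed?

(A_2 A_3): 38×45 by 45×6 → 38×6, cost 38·45·6 = 10260
(A_1 (A_2 A_3)): 32×38 by 38×6 → 32×6, cost 32·38·6 = 7296; cumulative 17556
((A_1 (A_2 A_3)) A_4): 32×6 by 6×54 → 32×54, cost 32·6·54 = 10368; cumulative 27924
Total: 27924 scalar multiplications.

27924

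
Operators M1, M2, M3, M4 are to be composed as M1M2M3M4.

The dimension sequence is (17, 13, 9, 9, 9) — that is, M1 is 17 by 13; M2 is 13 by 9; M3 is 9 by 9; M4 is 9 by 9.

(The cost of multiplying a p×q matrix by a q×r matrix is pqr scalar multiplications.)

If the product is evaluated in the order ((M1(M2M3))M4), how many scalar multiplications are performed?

4419

(M2M3): 13×9 by 9×9 → 13×9, cost 13·9·9 = 1053
(M1(M2M3)): 17×13 by 13×9 → 17×9, cost 17·13·9 = 1989; cumulative 3042
((M1(M2M3))M4): 17×9 by 9×9 → 17×9, cost 17·9·9 = 1377; cumulative 4419
Total: 4419 scalar multiplications.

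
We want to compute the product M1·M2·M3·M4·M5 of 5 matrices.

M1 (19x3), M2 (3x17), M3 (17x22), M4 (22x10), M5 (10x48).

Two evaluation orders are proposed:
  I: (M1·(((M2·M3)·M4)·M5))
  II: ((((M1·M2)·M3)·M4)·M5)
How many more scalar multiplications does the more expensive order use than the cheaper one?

15417

Order I = (M1·(((M2·M3)·M4)·M5)): (M2·M3): 3×17 by 17×22 → 3×22, cost 3·17·22 = 1122; ((M2·M3)·M4): 3×22 by 22×10 → 3×10, cost 3·22·10 = 660; cumulative 1782; (((M2·M3)·M4)·M5): 3×10 by 10×48 → 3×48, cost 3·10·48 = 1440; cumulative 3222; (M1·(((M2·M3)·M4)·M5)): 19×3 by 3×48 → 19×48, cost 19·3·48 = 2736; cumulative 5958. Total 5958.
Order II = ((((M1·M2)·M3)·M4)·M5): (M1·M2): 19×3 by 3×17 → 19×17, cost 19·3·17 = 969; ((M1·M2)·M3): 19×17 by 17×22 → 19×22, cost 19·17·22 = 7106; cumulative 8075; (((M1·M2)·M3)·M4): 19×22 by 22×10 → 19×10, cost 19·22·10 = 4180; cumulative 12255; ((((M1·M2)·M3)·M4)·M5): 19×10 by 10×48 → 19×48, cost 19·10·48 = 9120; cumulative 21375. Total 21375.
Difference: |5958 − 21375| = 15417.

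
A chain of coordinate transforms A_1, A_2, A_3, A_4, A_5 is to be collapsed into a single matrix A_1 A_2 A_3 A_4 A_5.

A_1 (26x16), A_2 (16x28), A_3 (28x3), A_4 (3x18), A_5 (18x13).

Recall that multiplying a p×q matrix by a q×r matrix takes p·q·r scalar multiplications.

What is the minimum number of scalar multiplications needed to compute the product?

4308

Adjacent pairs: A_1A_2 = 26·16·28 = 11648; A_2A_3 = 16·28·3 = 1344; A_3A_4 = 28·3·18 = 1512; A_4A_5 = 3·18·13 = 702.
Length 3: A_1..A_3: k=1: 0+1344+26·16·3=2592; k=2: 11648+0+26·28·3=13832 → min 2592 | A_2..A_4: k=2: 0+1512+16·28·18=9576; k=3: 1344+0+16·3·18=2208 → min 2208 | A_3..A_5: k=3: 0+702+28·3·13=1794; k=4: 1512+0+28·18·13=8064 → min 1794.
Length 4: A_1..A_4: k=1: 0+2208+26·16·18=9696; k=2: 11648+1512+26·28·18=26264; k=3: 2592+0+26·3·18=3996 → min 3996 | A_2..A_5: k=2: 0+1794+16·28·13=7618; k=3: 1344+702+16·3·13=2670; k=4: 2208+0+16·18·13=5952 → min 2670.
Length 5: A_1..A_5: k=1: 0+2670+26·16·13=8078; k=2: 11648+1794+26·28·13=22906; k=3: 2592+702+26·3·13=4308; k=4: 3996+0+26·18·13=10080 → min 4308.
Optimal order: ((A_1 (A_2 A_3)) (A_4 A_5)) with cost 4308.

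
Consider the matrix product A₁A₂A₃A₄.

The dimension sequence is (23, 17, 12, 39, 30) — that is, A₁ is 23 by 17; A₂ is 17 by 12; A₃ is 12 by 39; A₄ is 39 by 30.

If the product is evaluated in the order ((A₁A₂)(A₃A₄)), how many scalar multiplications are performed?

27012

(A₁A₂): 23×17 by 17×12 → 23×12, cost 23·17·12 = 4692
(A₃A₄): 12×39 by 39×30 → 12×30, cost 12·39·30 = 14040
((A₁A₂)(A₃A₄)): 23×12 by 12×30 → 23×30, cost 23·12·30 = 8280; cumulative 27012
Total: 27012 scalar multiplications.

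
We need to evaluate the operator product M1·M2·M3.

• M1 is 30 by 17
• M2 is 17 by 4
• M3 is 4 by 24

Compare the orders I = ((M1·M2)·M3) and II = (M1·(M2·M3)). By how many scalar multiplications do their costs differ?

Order I = ((M1·M2)·M3): (M1·M2): 30×17 by 17×4 → 30×4, cost 30·17·4 = 2040; ((M1·M2)·M3): 30×4 by 4×24 → 30×24, cost 30·4·24 = 2880; cumulative 4920. Total 4920.
Order II = (M1·(M2·M3)): (M2·M3): 17×4 by 4×24 → 17×24, cost 17·4·24 = 1632; (M1·(M2·M3)): 30×17 by 17×24 → 30×24, cost 30·17·24 = 12240; cumulative 13872. Total 13872.
Difference: |4920 − 13872| = 8952.

8952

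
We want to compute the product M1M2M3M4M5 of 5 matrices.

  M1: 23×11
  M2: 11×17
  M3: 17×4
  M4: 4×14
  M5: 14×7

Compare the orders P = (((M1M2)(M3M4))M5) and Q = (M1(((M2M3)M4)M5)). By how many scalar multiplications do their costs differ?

Order P = (((M1M2)(M3M4))M5): (M1M2): 23×11 by 11×17 → 23×17, cost 23·11·17 = 4301; (M3M4): 17×4 by 4×14 → 17×14, cost 17·4·14 = 952; ((M1M2)(M3M4)): 23×17 by 17×14 → 23×14, cost 23·17·14 = 5474; cumulative 10727; (((M1M2)(M3M4))M5): 23×14 by 14×7 → 23×7, cost 23·14·7 = 2254; cumulative 12981. Total 12981.
Order Q = (M1(((M2M3)M4)M5)): (M2M3): 11×17 by 17×4 → 11×4, cost 11·17·4 = 748; ((M2M3)M4): 11×4 by 4×14 → 11×14, cost 11·4·14 = 616; cumulative 1364; (((M2M3)M4)M5): 11×14 by 14×7 → 11×7, cost 11·14·7 = 1078; cumulative 2442; (M1(((M2M3)M4)M5)): 23×11 by 11×7 → 23×7, cost 23·11·7 = 1771; cumulative 4213. Total 4213.
Difference: |12981 − 4213| = 8768.

8768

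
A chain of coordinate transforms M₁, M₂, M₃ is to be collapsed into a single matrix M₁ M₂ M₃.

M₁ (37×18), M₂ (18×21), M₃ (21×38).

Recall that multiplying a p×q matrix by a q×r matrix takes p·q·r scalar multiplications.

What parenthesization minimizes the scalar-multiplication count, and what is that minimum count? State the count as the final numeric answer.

(M₁ (M₂ M₃)): cost 39672.
((M₁ M₂) M₃): cost 43512.
Optimal: (M₁ (M₂ M₃)) with cost 39672.

39672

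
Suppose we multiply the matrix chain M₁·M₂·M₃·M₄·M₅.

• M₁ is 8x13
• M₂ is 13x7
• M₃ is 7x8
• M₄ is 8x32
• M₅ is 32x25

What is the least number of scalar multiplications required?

9176

Adjacent pairs: M₁M₂ = 8·13·7 = 728; M₂M₃ = 13·7·8 = 728; M₃M₄ = 7·8·32 = 1792; M₄M₅ = 8·32·25 = 6400.
Length 3: M₁..M₃: k=1: 0+728+8·13·8=1560; k=2: 728+0+8·7·8=1176 → min 1176 | M₂..M₄: k=2: 0+1792+13·7·32=4704; k=3: 728+0+13·8·32=4056 → min 4056 | M₃..M₅: k=3: 0+6400+7·8·25=7800; k=4: 1792+0+7·32·25=7392 → min 7392.
Length 4: M₁..M₄: k=1: 0+4056+8·13·32=7384; k=2: 728+1792+8·7·32=4312; k=3: 1176+0+8·8·32=3224 → min 3224 | M₂..M₅: k=2: 0+7392+13·7·25=9667; k=3: 728+6400+13·8·25=9728; k=4: 4056+0+13·32·25=14456 → min 9667.
Length 5: M₁..M₅: k=1: 0+9667+8·13·25=12267; k=2: 728+7392+8·7·25=9520; k=3: 1176+6400+8·8·25=9176; k=4: 3224+0+8·32·25=9624 → min 9176.
Optimal order: (((M₁·M₂)·M₃)·(M₄·M₅)) with cost 9176.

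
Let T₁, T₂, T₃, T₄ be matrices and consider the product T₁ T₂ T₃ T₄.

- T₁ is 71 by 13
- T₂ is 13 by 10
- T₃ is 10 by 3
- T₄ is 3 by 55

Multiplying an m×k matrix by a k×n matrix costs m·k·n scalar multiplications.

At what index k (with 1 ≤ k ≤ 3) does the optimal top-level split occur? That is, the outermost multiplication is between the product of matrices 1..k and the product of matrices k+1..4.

3

Adjacent pairs: T₁T₂ = 71·13·10 = 9230; T₂T₃ = 13·10·3 = 390; T₃T₄ = 10·3·55 = 1650.
Length 3: T₁..T₃: k=1: 0+390+71·13·3=3159; k=2: 9230+0+71·10·3=11360 → min 3159 | T₂..T₄: k=2: 0+1650+13·10·55=8800; k=3: 390+0+13·3·55=2535 → min 2535.
Top-level splits: k=1: (T₁..T₁)·(T₂..T₄) → 0+2535+71·13·55 = 53300; k=2: (T₁..T₂)·(T₃..T₄) → 9230+1650+71·10·55 = 49930; k=3: (T₁..T₃)·(T₄..T₄) → 3159+0+71·3·55 = 14874.
Best split is after T₃, i.e. k = 3.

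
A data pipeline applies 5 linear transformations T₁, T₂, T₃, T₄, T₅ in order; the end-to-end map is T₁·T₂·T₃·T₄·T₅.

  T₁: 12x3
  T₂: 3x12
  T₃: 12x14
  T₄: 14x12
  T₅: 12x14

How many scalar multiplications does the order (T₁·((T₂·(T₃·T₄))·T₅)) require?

3456

(T₃·T₄): 12×14 by 14×12 → 12×12, cost 12·14·12 = 2016
(T₂·(T₃·T₄)): 3×12 by 12×12 → 3×12, cost 3·12·12 = 432; cumulative 2448
((T₂·(T₃·T₄))·T₅): 3×12 by 12×14 → 3×14, cost 3·12·14 = 504; cumulative 2952
(T₁·((T₂·(T₃·T₄))·T₅)): 12×3 by 3×14 → 12×14, cost 12·3·14 = 504; cumulative 3456
Total: 3456 scalar multiplications.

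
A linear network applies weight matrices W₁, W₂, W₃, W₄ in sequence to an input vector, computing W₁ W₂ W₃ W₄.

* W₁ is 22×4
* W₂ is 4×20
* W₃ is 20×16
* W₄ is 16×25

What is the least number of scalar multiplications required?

5080

Adjacent pairs: W₁W₂ = 22·4·20 = 1760; W₂W₃ = 4·20·16 = 1280; W₃W₄ = 20·16·25 = 8000.
Length 3: W₁..W₃: k=1: 0+1280+22·4·16=2688; k=2: 1760+0+22·20·16=8800 → min 2688 | W₂..W₄: k=2: 0+8000+4·20·25=10000; k=3: 1280+0+4·16·25=2880 → min 2880.
Length 4: W₁..W₄: k=1: 0+2880+22·4·25=5080; k=2: 1760+8000+22·20·25=20760; k=3: 2688+0+22·16·25=11488 → min 5080.
Optimal order: (W₁ ((W₂ W₃) W₄)) with cost 5080.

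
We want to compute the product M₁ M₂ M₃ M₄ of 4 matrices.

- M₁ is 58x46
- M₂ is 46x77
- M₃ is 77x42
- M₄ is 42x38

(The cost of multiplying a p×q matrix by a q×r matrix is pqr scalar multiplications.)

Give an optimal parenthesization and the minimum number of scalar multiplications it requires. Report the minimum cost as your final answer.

Adjacent pairs: M₁M₂ = 58·46·77 = 205436; M₂M₃ = 46·77·42 = 148764; M₃M₄ = 77·42·38 = 122892.
Length 3: M₁..M₃: k=1: 0+148764+58·46·42=260820; k=2: 205436+0+58·77·42=393008 → min 260820 | M₂..M₄: k=2: 0+122892+46·77·38=257488; k=3: 148764+0+46·42·38=222180 → min 222180.
Length 4: M₁..M₄: k=1: 0+222180+58·46·38=323564; k=2: 205436+122892+58·77·38=498036; k=3: 260820+0+58·42·38=353388 → min 323564.
Optimal parenthesization: (M₁ ((M₂ M₃) M₄)) with cost 323564.

323564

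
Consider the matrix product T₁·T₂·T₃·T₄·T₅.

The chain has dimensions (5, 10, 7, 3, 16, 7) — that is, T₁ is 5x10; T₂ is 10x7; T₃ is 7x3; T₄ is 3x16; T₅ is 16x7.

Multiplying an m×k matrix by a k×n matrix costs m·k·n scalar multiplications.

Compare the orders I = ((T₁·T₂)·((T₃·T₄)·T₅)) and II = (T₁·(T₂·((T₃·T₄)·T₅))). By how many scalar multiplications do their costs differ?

Order I = ((T₁·T₂)·((T₃·T₄)·T₅)): (T₁·T₂): 5×10 by 10×7 → 5×7, cost 5·10·7 = 350; (T₃·T₄): 7×3 by 3×16 → 7×16, cost 7·3·16 = 336; ((T₃·T₄)·T₅): 7×16 by 16×7 → 7×7, cost 7·16·7 = 784; cumulative 1120; ((T₁·T₂)·((T₃·T₄)·T₅)): 5×7 by 7×7 → 5×7, cost 5·7·7 = 245; cumulative 1715. Total 1715.
Order II = (T₁·(T₂·((T₃·T₄)·T₅))): (T₃·T₄): 7×3 by 3×16 → 7×16, cost 7·3·16 = 336; ((T₃·T₄)·T₅): 7×16 by 16×7 → 7×7, cost 7·16·7 = 784; cumulative 1120; (T₂·((T₃·T₄)·T₅)): 10×7 by 7×7 → 10×7, cost 10·7·7 = 490; cumulative 1610; (T₁·(T₂·((T₃·T₄)·T₅))): 5×10 by 10×7 → 5×7, cost 5·10·7 = 350; cumulative 1960. Total 1960.
Difference: |1715 − 1960| = 245.

245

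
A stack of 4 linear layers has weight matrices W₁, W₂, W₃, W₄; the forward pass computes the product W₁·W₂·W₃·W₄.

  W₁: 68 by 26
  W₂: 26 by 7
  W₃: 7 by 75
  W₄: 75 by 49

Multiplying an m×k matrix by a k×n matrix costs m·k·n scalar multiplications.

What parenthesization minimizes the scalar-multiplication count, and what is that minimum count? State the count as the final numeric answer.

Adjacent pairs: W₁W₂ = 68·26·7 = 12376; W₂W₃ = 26·7·75 = 13650; W₃W₄ = 7·75·49 = 25725.
Length 3: W₁..W₃: k=1: 0+13650+68·26·75=146250; k=2: 12376+0+68·7·75=48076 → min 48076 | W₂..W₄: k=2: 0+25725+26·7·49=34643; k=3: 13650+0+26·75·49=109200 → min 34643.
Length 4: W₁..W₄: k=1: 0+34643+68·26·49=121275; k=2: 12376+25725+68·7·49=61425; k=3: 48076+0+68·75·49=297976 → min 61425.
Optimal parenthesization: ((W₁·W₂)·(W₃·W₄)) with cost 61425.

61425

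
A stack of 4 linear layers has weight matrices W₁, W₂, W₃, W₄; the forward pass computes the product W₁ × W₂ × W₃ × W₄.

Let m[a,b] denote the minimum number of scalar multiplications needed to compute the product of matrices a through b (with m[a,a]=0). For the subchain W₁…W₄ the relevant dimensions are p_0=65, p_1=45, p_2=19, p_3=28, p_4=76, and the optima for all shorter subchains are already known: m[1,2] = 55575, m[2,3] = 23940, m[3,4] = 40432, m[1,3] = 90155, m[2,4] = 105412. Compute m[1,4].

189867

m[1,4] = min over k∈[1,3] of m[1,k]+m[k+1,4]+p_{0}·p_k·p_{4}.
k=1: 0 + 105412 + 65·45·76 = 327712; k=2: 55575 + 40432 + 65·19·76 = 189867; k=3: 90155 + 0 + 65·28·76 = 228475.
Minimum: 189867 at k=2.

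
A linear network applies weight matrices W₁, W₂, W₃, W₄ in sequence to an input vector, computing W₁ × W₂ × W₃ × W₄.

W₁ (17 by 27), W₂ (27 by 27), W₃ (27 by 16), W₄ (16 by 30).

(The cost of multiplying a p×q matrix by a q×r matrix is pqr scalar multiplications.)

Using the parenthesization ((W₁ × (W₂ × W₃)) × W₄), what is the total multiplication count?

27168

(W₂ × W₃): 27×27 by 27×16 → 27×16, cost 27·27·16 = 11664
(W₁ × (W₂ × W₃)): 17×27 by 27×16 → 17×16, cost 17·27·16 = 7344; cumulative 19008
((W₁ × (W₂ × W₃)) × W₄): 17×16 by 16×30 → 17×30, cost 17·16·30 = 8160; cumulative 27168
Total: 27168 scalar multiplications.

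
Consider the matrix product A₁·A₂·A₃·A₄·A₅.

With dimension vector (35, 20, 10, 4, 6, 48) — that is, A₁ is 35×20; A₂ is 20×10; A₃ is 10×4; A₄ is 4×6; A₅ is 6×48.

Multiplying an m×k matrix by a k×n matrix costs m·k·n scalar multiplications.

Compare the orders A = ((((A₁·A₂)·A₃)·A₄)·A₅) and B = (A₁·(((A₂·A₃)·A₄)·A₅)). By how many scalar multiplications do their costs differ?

21320

Order A = ((((A₁·A₂)·A₃)·A₄)·A₅): (A₁·A₂): 35×20 by 20×10 → 35×10, cost 35·20·10 = 7000; ((A₁·A₂)·A₃): 35×10 by 10×4 → 35×4, cost 35·10·4 = 1400; cumulative 8400; (((A₁·A₂)·A₃)·A₄): 35×4 by 4×6 → 35×6, cost 35·4·6 = 840; cumulative 9240; ((((A₁·A₂)·A₃)·A₄)·A₅): 35×6 by 6×48 → 35×48, cost 35·6·48 = 10080; cumulative 19320. Total 19320.
Order B = (A₁·(((A₂·A₃)·A₄)·A₅)): (A₂·A₃): 20×10 by 10×4 → 20×4, cost 20·10·4 = 800; ((A₂·A₃)·A₄): 20×4 by 4×6 → 20×6, cost 20·4·6 = 480; cumulative 1280; (((A₂·A₃)·A₄)·A₅): 20×6 by 6×48 → 20×48, cost 20·6·48 = 5760; cumulative 7040; (A₁·(((A₂·A₃)·A₄)·A₅)): 35×20 by 20×48 → 35×48, cost 35·20·48 = 33600; cumulative 40640. Total 40640.
Difference: |19320 − 40640| = 21320.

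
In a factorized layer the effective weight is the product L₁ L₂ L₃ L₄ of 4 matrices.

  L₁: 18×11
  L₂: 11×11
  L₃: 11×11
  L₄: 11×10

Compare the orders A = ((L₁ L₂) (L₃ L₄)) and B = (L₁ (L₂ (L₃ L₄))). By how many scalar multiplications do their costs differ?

968

Order A = ((L₁ L₂) (L₃ L₄)): (L₁ L₂): 18×11 by 11×11 → 18×11, cost 18·11·11 = 2178; (L₃ L₄): 11×11 by 11×10 → 11×10, cost 11·11·10 = 1210; ((L₁ L₂) (L₃ L₄)): 18×11 by 11×10 → 18×10, cost 18·11·10 = 1980; cumulative 5368. Total 5368.
Order B = (L₁ (L₂ (L₃ L₄))): (L₃ L₄): 11×11 by 11×10 → 11×10, cost 11·11·10 = 1210; (L₂ (L₃ L₄)): 11×11 by 11×10 → 11×10, cost 11·11·10 = 1210; cumulative 2420; (L₁ (L₂ (L₃ L₄))): 18×11 by 11×10 → 18×10, cost 18·11·10 = 1980; cumulative 4400. Total 4400.
Difference: |5368 − 4400| = 968.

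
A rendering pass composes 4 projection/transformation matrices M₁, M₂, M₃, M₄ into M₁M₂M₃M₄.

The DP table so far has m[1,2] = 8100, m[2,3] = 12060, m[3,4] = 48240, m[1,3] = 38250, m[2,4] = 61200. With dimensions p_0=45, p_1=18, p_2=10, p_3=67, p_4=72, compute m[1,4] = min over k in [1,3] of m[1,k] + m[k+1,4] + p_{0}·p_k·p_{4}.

88740

m[1,4] = min over k∈[1,3] of m[1,k]+m[k+1,4]+p_{0}·p_k·p_{4}.
k=1: 0 + 61200 + 45·18·72 = 119520; k=2: 8100 + 48240 + 45·10·72 = 88740; k=3: 38250 + 0 + 45·67·72 = 255330.
Minimum: 88740 at k=2.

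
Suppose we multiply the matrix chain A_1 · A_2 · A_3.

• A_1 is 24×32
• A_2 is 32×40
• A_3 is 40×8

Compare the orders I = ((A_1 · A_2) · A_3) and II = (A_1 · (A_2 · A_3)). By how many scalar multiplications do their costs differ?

22016

Order I = ((A_1 · A_2) · A_3): (A_1 · A_2): 24×32 by 32×40 → 24×40, cost 24·32·40 = 30720; ((A_1 · A_2) · A_3): 24×40 by 40×8 → 24×8, cost 24·40·8 = 7680; cumulative 38400. Total 38400.
Order II = (A_1 · (A_2 · A_3)): (A_2 · A_3): 32×40 by 40×8 → 32×8, cost 32·40·8 = 10240; (A_1 · (A_2 · A_3)): 24×32 by 32×8 → 24×8, cost 24·32·8 = 6144; cumulative 16384. Total 16384.
Difference: |38400 − 16384| = 22016.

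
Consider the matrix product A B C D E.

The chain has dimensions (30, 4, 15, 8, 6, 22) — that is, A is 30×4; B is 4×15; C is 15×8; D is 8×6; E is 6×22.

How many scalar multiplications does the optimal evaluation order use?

Adjacent pairs: AB = 30·4·15 = 1800; BC = 4·15·8 = 480; CD = 15·8·6 = 720; DE = 8·6·22 = 1056.
Length 3: A..C: k=1: 0+480+30·4·8=1440; k=2: 1800+0+30·15·8=5400 → min 1440 | B..D: k=2: 0+720+4·15·6=1080; k=3: 480+0+4·8·6=672 → min 672 | C..E: k=3: 0+1056+15·8·22=3696; k=4: 720+0+15·6·22=2700 → min 2700.
Length 4: A..D: k=1: 0+672+30·4·6=1392; k=2: 1800+720+30·15·6=5220; k=3: 1440+0+30·8·6=2880 → min 1392 | B..E: k=2: 0+2700+4·15·22=4020; k=3: 480+1056+4·8·22=2240; k=4: 672+0+4·6·22=1200 → min 1200.
Length 5: A..E: k=1: 0+1200+30·4·22=3840; k=2: 1800+2700+30·15·22=14400; k=3: 1440+1056+30·8·22=7776; k=4: 1392+0+30·6·22=5352 → min 3840.
Optimal order: (A (((B C) D) E)) with cost 3840.

3840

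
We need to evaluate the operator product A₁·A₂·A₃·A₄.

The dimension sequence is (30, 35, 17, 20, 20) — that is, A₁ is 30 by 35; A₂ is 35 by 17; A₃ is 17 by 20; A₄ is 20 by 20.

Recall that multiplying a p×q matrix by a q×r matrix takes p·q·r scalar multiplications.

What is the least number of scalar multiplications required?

34850

Adjacent pairs: A₁A₂ = 30·35·17 = 17850; A₂A₃ = 35·17·20 = 11900; A₃A₄ = 17·20·20 = 6800.
Length 3: A₁..A₃: k=1: 0+11900+30·35·20=32900; k=2: 17850+0+30·17·20=28050 → min 28050 | A₂..A₄: k=2: 0+6800+35·17·20=18700; k=3: 11900+0+35·20·20=25900 → min 18700.
Length 4: A₁..A₄: k=1: 0+18700+30·35·20=39700; k=2: 17850+6800+30·17·20=34850; k=3: 28050+0+30·20·20=40050 → min 34850.
Optimal order: ((A₁·A₂)·(A₃·A₄)) with cost 34850.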